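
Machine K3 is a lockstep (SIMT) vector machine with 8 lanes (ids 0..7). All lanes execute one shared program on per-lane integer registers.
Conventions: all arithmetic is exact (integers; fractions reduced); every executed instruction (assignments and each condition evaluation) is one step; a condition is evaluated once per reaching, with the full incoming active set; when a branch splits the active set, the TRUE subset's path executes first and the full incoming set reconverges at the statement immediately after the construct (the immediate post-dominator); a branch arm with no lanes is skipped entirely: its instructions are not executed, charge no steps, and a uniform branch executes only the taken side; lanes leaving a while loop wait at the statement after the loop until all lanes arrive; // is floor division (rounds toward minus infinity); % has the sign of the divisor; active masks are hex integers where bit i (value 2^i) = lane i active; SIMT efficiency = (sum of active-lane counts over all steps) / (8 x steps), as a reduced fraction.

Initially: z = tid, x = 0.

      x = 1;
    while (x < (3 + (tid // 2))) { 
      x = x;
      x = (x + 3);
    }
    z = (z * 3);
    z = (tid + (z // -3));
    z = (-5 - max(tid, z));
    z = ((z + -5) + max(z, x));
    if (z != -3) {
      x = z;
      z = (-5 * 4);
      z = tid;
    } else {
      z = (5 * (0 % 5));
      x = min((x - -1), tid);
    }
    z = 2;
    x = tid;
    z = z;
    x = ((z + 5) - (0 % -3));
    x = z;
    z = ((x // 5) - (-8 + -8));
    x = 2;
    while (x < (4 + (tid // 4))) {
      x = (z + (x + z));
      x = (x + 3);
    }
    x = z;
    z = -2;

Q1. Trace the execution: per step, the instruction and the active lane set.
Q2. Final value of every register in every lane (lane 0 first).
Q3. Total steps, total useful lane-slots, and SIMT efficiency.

step 0: x <- 1                       0xff
step 1: eval (x < (3 + (tid // 2)))  0xff
step 2: x <- x                       0xff
step 3: x <- (x + 3)                 0xff
step 4: eval (x < (3 + (tid // 2)))  0xff
step 5: x <- x                       0xf0
step 6: x <- (x + 3)                 0xf0
step 7: eval (x < (3 + (tid // 2)))  0xf0
step 8: z <- (z * 3)                 0xff
step 9: z <- (tid + (z // -3))       0xff
step 10: z <- (-5 - max(tid, z))      0xff
step 11: z <- ((z + -5) + max(z, x))  0xff
step 12: eval (z != -3)               0xff
step 13: x <- z                       0xff
step 14: z <- (-5 * 4)                0xff
step 15: z <- tid                     0xff
step 16: z <- 2                       0xff
step 17: x <- tid                     0xff
step 18: z <- z                       0xff
step 19: x <- ((z + 5) - (0 % -3))    0xff
step 20: x <- z                       0xff
step 21: z <- ((x // 5) - (-8 + -8))  0xff
step 22: x <- 2                       0xff
step 23: eval (x < (4 + (tid // 4)))  0xff
step 24: x <- (z + (x + z))           0xff
step 25: x <- (x + 3)                 0xff
step 26: eval (x < (4 + (tid // 4)))  0xff
step 27: x <- z                       0xff
step 28: z <- -2                      0xff

Answer: 29 steps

z: -2,-2,-2,-2,-2,-2,-2,-2
x: 16,16,16,16,16,16,16,16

steps = 29; useful = 220; efficiency = 220/232 = 55/58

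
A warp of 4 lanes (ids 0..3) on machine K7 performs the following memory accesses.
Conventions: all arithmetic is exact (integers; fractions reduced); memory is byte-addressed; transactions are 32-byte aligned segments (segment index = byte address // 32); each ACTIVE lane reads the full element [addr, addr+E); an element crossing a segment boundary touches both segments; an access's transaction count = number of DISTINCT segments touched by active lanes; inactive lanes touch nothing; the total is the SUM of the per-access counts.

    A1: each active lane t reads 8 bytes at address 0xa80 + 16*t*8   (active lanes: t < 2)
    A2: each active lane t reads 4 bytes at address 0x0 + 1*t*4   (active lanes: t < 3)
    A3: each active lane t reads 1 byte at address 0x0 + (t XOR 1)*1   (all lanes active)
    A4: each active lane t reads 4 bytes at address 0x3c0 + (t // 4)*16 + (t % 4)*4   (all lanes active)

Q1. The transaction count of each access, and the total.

A1: 2 transactions
A2: 1 transaction
A3: 1 transaction
A4: 1 transaction

Answer: 2,1,1,1; total 5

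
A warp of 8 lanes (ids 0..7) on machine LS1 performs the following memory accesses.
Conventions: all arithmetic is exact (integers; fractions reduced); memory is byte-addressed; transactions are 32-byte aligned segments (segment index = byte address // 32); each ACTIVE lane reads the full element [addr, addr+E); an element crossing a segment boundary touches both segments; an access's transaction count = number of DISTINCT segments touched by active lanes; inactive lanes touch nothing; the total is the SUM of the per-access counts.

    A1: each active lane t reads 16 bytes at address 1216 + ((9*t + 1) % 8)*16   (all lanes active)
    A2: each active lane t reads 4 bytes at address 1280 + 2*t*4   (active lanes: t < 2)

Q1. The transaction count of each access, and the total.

A1: 4 transactions
A2: 1 transaction

Answer: 4,1; total 5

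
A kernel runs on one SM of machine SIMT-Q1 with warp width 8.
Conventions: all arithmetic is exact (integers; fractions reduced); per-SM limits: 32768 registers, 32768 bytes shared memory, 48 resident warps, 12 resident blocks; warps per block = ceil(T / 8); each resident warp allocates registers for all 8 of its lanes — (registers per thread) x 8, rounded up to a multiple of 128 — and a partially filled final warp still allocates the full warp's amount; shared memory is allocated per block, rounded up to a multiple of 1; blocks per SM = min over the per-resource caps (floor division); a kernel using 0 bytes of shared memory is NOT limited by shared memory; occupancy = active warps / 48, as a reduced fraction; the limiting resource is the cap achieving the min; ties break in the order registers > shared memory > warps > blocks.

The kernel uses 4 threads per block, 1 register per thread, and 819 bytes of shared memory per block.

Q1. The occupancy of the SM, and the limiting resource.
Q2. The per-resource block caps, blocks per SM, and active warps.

Answer: occupancy 1/4, limited by blocks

registers: 256 blocks
shared memory: 40 blocks
warps: 48 blocks
blocks: 12 blocks

Answer: 12 blocks, 12 active warps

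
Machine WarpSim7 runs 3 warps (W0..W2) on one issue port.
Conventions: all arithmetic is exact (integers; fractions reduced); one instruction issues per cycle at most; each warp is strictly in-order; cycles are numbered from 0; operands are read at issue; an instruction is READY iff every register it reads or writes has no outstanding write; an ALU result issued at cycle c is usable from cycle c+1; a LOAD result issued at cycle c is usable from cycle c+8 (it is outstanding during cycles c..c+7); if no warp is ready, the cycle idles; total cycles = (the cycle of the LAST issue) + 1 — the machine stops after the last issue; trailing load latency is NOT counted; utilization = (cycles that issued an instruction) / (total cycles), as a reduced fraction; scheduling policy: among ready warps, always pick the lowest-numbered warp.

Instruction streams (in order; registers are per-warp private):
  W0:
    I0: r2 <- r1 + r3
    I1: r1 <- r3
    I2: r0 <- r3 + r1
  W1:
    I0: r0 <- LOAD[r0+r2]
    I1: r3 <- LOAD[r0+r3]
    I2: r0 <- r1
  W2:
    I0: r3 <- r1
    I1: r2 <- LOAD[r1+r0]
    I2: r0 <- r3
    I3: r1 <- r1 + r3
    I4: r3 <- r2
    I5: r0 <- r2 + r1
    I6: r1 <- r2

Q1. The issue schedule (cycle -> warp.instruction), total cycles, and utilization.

cycle 0: W0.I0
cycle 1: W0.I1
cycle 2: W0.I2
cycle 3: W1.I0
cycle 4: W2.I0
cycle 5: W2.I1
cycle 6: W2.I2
cycle 7: W2.I3
cycle 8: idle
cycle 9: idle
cycle 10: idle
cycle 11: W1.I1
cycle 12: W1.I2
cycle 13: W2.I4
cycle 14: W2.I5
cycle 15: W2.I6

Answer: 16 cycles, utilization 13/16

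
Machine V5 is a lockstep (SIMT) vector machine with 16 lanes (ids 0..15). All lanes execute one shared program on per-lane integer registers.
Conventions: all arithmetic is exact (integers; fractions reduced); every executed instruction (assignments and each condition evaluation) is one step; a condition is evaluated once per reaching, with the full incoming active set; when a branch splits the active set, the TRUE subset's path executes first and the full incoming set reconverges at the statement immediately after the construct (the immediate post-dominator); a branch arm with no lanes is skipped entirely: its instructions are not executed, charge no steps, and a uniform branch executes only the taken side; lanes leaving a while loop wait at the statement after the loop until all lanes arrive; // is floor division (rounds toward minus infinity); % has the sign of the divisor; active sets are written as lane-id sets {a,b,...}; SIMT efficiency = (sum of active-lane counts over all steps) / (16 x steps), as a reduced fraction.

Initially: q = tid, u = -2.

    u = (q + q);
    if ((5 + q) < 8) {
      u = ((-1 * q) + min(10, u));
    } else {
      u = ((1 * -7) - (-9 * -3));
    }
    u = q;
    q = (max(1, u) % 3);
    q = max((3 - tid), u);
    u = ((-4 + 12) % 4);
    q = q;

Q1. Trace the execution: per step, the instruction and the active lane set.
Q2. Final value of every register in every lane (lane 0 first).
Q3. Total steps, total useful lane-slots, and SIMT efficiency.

step 0: u <- (q + q)                 {0,1,2,3,4,5,6,7,8,9,10,11,12,13,14,15}
step 1: eval ((5 + q) < 8)           {0,1,2,3,4,5,6,7,8,9,10,11,12,13,14,15}
step 2: u <- ((-1 * q) + min(10, u)) {0,1,2}
step 3: u <- ((1 * -7) - (-9 * -3))  {3,4,5,6,7,8,9,10,11,12,13,14,15}
step 4: u <- q                       {0,1,2,3,4,5,6,7,8,9,10,11,12,13,14,15}
step 5: q <- (max(1, u) % 3)         {0,1,2,3,4,5,6,7,8,9,10,11,12,13,14,15}
step 6: q <- max((3 - tid), u)       {0,1,2,3,4,5,6,7,8,9,10,11,12,13,14,15}
step 7: u <- ((-4 + 12) % 4)         {0,1,2,3,4,5,6,7,8,9,10,11,12,13,14,15}
step 8: q <- q                       {0,1,2,3,4,5,6,7,8,9,10,11,12,13,14,15}

Answer: 9 steps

q: 3,2,2,3,4,5,6,7,8,9,10,11,12,13,14,15
u: 0,0,0,0,0,0,0,0,0,0,0,0,0,0,0,0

steps = 9; useful = 128; efficiency = 128/144 = 8/9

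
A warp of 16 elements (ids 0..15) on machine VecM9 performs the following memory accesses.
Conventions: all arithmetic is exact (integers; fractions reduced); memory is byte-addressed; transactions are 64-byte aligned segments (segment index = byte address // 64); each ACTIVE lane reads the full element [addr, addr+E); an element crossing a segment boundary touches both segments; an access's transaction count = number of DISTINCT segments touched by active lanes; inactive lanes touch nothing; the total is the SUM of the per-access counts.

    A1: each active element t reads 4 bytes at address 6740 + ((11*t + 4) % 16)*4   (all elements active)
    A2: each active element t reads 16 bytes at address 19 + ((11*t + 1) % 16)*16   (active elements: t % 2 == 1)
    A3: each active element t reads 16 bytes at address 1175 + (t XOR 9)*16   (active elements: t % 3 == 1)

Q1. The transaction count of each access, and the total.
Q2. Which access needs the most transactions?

A1: 2 transactions
A2: 5 transactions
A3: 4 transactions

Answer: 2,5,4; total 11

Answer: A2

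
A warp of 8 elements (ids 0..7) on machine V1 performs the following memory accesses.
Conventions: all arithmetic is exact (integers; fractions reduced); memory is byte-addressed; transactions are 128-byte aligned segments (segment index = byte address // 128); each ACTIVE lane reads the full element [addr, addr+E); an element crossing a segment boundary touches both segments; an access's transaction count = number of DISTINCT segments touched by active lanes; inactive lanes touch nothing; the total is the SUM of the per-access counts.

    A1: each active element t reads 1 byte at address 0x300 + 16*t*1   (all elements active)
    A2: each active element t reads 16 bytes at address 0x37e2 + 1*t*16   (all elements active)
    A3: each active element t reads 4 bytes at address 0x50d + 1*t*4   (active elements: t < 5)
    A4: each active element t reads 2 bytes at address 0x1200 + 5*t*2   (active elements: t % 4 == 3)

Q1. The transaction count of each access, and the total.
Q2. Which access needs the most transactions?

A1: 1 transaction
A2: 2 transactions
A3: 1 transaction
A4: 1 transaction

Answer: 1,2,1,1; total 5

Answer: A2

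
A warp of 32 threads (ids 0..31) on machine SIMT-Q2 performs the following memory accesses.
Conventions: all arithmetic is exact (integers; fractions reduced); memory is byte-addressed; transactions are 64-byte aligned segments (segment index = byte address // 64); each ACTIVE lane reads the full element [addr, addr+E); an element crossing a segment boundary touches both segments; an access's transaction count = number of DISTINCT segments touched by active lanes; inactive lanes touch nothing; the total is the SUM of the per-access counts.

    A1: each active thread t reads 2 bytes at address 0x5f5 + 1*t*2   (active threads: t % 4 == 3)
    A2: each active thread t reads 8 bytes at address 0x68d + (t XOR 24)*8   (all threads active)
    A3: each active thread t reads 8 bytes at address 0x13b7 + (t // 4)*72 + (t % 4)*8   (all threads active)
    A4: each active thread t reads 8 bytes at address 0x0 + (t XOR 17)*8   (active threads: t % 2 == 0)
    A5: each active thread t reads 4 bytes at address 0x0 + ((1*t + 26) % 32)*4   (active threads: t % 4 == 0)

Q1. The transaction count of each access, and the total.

A1: 2 transactions
A2: 5 transactions
A3: 10 transactions
A4: 4 transactions
A5: 2 transactions

Answer: 2,5,10,4,2; total 23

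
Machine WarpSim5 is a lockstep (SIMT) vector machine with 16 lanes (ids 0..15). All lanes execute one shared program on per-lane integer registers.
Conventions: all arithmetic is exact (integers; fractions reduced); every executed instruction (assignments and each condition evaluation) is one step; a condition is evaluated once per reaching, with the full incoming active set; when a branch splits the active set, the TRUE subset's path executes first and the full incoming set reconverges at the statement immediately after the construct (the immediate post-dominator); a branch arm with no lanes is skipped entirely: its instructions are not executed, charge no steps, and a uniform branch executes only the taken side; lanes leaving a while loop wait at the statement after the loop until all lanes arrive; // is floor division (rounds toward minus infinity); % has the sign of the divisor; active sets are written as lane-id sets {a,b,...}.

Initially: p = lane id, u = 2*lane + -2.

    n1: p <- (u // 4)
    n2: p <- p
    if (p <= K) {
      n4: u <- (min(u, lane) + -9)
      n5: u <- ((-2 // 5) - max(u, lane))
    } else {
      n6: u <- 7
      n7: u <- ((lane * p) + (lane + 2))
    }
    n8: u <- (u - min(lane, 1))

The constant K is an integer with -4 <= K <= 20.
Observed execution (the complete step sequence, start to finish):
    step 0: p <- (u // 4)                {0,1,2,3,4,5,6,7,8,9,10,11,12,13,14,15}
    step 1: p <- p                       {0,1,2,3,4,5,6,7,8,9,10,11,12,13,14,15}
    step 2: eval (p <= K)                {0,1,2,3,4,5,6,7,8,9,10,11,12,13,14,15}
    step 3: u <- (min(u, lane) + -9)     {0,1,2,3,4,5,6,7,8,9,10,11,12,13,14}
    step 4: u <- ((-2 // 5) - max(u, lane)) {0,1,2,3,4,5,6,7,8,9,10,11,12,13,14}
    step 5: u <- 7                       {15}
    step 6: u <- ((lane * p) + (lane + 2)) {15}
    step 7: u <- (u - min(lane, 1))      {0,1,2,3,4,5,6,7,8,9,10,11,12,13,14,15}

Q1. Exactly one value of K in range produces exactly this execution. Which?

Answer: K = 6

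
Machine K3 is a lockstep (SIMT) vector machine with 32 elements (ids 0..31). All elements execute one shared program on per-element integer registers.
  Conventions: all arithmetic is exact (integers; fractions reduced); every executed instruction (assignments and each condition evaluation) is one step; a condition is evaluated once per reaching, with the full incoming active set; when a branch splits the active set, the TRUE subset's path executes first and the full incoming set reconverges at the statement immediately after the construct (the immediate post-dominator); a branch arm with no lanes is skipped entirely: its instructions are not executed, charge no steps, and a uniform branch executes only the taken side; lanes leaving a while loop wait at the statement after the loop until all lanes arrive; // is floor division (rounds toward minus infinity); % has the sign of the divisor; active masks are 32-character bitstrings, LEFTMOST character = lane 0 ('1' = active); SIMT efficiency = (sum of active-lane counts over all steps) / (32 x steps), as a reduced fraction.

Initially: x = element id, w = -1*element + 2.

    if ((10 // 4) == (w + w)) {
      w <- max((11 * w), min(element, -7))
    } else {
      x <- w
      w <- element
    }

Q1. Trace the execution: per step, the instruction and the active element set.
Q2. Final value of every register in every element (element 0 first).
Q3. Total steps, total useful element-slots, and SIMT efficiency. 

step 0: eval ((10 // 4) == (w + w))  11111111111111111111111111111111
step 1: w <- max((11 * w), min(element, -7)) 01000000000000000000000000000000
step 2: x <- w                       10111111111111111111111111111111
step 3: w <- element                 10111111111111111111111111111111

Answer: 4 steps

x: 2,1,0,-1,-2,-3,-4,-5,-6,-7,-8,-9,-10,-11,-12,-13,-14,-15,-16,-17,-18,-19,-20,-21,-22,-23,-24,-25,-26,-27,-28,-29
w: 0,11,2,3,4,5,6,7,8,9,10,11,12,13,14,15,16,17,18,19,20,21,22,23,24,25,26,27,28,29,30,31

steps = 4; useful = 95; efficiency = 95/128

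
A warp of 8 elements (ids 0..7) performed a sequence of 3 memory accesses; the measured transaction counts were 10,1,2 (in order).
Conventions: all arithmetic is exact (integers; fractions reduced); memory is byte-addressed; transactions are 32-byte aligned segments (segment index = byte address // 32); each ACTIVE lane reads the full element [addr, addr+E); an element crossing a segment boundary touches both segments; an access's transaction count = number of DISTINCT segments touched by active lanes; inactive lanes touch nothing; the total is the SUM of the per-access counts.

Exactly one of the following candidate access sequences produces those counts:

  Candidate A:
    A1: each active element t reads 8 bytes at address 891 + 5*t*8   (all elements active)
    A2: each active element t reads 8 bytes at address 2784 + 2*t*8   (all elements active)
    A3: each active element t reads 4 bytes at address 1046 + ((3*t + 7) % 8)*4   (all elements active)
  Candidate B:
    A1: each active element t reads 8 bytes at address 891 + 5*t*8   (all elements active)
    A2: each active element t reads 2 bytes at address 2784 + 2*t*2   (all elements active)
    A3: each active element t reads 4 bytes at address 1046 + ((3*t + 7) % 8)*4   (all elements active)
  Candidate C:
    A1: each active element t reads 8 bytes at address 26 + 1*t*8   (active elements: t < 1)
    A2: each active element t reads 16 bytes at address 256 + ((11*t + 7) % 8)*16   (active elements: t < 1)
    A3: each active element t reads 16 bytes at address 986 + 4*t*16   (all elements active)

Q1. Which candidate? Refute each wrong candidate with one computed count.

A: A2 gives 4 transactions, not 1
C: A1 gives 2 transactions, not 10
B: all counts match (10,1,2)

Answer: B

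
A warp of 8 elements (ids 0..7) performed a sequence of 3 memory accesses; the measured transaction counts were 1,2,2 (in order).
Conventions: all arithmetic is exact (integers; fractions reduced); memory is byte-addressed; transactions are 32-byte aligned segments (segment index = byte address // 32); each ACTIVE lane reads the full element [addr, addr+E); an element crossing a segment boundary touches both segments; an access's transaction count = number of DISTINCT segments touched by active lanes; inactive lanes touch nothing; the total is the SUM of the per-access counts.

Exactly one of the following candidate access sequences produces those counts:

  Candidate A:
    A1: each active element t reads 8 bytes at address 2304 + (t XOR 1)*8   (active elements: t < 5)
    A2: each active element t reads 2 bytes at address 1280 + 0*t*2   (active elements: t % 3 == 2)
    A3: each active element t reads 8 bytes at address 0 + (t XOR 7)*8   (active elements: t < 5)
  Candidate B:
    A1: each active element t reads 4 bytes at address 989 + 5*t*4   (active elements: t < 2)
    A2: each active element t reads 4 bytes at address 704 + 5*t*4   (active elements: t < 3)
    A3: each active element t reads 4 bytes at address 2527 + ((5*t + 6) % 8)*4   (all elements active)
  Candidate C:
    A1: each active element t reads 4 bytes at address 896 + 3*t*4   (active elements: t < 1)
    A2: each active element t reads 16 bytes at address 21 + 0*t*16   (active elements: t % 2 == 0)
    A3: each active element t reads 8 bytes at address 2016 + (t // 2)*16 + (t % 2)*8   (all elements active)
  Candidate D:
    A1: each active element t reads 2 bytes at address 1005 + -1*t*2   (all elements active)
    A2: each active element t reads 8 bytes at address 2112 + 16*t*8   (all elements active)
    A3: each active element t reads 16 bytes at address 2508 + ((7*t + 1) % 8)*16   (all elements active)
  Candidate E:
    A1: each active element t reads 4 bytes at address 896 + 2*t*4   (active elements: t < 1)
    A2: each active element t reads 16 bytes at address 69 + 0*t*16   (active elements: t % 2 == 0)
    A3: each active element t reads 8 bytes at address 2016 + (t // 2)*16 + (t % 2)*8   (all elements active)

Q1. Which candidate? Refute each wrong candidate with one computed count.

A: A1 gives 2 transactions, not 1
B: A1 gives 2 transactions, not 1
D: A1 gives 2 transactions, not 1
E: A2 gives 1 transaction, not 2
C: all counts match (1,2,2)

Answer: C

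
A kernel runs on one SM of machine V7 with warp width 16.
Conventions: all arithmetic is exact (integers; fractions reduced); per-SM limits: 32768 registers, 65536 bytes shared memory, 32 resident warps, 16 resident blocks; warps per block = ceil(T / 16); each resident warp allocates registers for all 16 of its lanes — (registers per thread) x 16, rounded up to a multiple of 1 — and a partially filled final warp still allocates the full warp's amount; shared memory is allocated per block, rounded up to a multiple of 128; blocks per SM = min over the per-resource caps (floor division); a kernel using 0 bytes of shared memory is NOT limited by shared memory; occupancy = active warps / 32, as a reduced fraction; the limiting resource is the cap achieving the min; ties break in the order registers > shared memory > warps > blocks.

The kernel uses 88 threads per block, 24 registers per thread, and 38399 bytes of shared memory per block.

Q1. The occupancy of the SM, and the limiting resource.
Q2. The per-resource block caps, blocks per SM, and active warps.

Answer: occupancy 3/16, limited by shared memory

registers: 14 blocks
shared memory: 1 block
warps: 5 blocks
blocks: 16 blocks

Answer: 1 block, 6 active warps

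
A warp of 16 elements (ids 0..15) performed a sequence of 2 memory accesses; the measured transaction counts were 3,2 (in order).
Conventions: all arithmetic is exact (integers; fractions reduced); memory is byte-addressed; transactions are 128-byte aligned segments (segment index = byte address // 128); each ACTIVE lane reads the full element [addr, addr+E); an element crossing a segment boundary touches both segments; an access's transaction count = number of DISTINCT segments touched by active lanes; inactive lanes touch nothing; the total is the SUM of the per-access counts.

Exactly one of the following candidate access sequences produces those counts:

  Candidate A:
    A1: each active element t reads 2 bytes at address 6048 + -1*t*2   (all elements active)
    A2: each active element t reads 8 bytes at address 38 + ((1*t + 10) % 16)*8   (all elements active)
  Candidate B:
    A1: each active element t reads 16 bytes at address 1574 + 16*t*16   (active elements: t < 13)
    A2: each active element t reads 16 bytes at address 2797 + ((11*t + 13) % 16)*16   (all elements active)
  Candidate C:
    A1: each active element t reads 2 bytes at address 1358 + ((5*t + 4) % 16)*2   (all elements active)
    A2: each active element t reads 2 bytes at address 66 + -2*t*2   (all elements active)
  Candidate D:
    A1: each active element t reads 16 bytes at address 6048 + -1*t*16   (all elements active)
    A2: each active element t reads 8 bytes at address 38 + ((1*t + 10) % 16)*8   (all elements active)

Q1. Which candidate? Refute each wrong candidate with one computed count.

A: A1 gives 1 transaction, not 3
B: A1 gives 13 transactions, not 3
C: A1 gives 1 transaction, not 3
D: all counts match (3,2)

Answer: D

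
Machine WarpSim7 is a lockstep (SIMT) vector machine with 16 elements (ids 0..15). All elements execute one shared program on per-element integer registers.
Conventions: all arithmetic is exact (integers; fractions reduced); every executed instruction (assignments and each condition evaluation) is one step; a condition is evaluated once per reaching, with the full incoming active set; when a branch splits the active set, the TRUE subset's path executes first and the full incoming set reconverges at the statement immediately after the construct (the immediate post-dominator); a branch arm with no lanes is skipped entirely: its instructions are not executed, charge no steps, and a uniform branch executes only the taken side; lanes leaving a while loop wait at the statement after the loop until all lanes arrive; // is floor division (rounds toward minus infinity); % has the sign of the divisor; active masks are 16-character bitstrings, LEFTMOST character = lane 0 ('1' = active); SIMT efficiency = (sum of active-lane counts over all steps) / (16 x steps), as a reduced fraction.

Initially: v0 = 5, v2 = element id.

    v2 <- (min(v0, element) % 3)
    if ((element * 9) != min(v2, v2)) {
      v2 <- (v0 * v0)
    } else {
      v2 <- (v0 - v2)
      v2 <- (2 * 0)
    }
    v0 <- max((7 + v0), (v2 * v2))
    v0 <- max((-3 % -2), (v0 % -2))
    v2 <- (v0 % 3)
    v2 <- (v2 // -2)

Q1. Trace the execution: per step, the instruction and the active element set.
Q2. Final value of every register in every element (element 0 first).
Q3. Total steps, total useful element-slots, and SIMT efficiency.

step 0: v2 <- (min(v0, element) % 3) 1111111111111111
step 1: eval ((element * 9) != min(v2, v2)) 1111111111111111
step 2: v2 <- (v0 * v0)              0111111111111111
step 3: v2 <- (v0 - v2)              1000000000000000
step 4: v2 <- (2 * 0)                1000000000000000
step 5: v0 <- max((7 + v0), (v2 * v2)) 1111111111111111
step 6: v0 <- max((-3 % -2), (v0 % -2)) 1111111111111111
step 7: v2 <- (v0 % 3)               1111111111111111
step 8: v2 <- (v2 // -2)             1111111111111111

Answer: 9 steps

v0: 0,-1,-1,-1,-1,-1,-1,-1,-1,-1,-1,-1,-1,-1,-1,-1
v2: 0,-1,-1,-1,-1,-1,-1,-1,-1,-1,-1,-1,-1,-1,-1,-1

steps = 9; useful = 113; efficiency = 113/144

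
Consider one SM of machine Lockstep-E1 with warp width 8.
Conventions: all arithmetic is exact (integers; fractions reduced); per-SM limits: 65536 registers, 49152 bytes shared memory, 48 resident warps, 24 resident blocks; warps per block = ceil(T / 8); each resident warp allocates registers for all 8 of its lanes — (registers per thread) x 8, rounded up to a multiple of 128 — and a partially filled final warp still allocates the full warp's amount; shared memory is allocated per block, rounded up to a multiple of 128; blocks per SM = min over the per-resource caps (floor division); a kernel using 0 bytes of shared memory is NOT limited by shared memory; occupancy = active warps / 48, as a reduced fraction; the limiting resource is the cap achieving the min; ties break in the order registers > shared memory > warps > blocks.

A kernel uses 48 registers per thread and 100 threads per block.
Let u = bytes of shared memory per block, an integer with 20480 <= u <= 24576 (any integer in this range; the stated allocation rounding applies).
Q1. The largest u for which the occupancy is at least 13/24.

Answer: u = 24576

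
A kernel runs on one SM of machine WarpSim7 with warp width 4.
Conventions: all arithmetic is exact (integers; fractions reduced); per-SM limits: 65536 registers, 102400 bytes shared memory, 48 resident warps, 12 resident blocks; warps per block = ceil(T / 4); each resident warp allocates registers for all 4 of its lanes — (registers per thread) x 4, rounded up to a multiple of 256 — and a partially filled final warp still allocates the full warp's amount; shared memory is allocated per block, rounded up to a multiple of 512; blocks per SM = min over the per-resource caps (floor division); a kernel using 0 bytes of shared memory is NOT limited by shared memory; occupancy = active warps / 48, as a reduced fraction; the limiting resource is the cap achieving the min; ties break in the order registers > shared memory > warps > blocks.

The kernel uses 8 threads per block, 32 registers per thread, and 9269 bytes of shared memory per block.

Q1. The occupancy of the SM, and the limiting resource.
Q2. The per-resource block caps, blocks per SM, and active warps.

Answer: occupancy 5/12, limited by shared memory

registers: 128 blocks
shared memory: 10 blocks
warps: 24 blocks
blocks: 12 blocks

Answer: 10 blocks, 20 active warps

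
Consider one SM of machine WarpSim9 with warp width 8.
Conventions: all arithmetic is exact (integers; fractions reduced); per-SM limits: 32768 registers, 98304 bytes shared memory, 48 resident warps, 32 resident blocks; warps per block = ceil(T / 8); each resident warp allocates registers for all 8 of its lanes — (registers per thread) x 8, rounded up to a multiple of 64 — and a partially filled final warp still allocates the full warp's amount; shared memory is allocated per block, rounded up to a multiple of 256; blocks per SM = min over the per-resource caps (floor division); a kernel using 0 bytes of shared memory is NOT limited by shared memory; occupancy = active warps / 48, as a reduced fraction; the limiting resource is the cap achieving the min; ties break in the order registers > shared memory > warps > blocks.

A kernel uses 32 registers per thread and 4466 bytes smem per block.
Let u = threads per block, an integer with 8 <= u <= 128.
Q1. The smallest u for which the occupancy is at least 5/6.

Answer: u = 9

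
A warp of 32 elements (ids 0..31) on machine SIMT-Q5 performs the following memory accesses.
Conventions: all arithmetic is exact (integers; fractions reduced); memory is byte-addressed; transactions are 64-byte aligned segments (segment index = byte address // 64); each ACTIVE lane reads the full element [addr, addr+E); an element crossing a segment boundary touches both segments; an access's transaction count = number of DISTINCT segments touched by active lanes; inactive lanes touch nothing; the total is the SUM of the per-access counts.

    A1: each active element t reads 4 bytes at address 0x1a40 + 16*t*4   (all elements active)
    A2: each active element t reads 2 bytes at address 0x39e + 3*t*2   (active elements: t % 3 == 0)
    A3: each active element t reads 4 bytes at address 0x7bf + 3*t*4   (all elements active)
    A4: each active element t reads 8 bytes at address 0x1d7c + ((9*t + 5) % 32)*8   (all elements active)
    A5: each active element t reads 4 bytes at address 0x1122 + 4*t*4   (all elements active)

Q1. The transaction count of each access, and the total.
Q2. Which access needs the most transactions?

A1: 32 transactions
A2: 4 transactions
A3: 7 transactions
A4: 5 transactions
A5: 9 transactions

Answer: 32,4,7,5,9; total 57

Answer: A1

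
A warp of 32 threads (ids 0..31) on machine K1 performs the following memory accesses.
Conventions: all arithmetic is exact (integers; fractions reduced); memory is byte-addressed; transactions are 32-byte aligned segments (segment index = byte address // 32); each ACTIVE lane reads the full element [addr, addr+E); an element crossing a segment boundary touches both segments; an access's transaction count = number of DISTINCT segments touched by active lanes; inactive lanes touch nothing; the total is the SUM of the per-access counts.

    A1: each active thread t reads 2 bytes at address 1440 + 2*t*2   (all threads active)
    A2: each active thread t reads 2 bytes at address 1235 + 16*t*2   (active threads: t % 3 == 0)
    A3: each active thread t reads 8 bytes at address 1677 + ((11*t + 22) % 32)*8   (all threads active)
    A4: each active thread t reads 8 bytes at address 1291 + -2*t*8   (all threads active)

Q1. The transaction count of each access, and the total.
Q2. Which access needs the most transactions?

A1: 4 transactions
A2: 11 transactions
A3: 9 transactions
A4: 17 transactions

Answer: 4,11,9,17; total 41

Answer: A4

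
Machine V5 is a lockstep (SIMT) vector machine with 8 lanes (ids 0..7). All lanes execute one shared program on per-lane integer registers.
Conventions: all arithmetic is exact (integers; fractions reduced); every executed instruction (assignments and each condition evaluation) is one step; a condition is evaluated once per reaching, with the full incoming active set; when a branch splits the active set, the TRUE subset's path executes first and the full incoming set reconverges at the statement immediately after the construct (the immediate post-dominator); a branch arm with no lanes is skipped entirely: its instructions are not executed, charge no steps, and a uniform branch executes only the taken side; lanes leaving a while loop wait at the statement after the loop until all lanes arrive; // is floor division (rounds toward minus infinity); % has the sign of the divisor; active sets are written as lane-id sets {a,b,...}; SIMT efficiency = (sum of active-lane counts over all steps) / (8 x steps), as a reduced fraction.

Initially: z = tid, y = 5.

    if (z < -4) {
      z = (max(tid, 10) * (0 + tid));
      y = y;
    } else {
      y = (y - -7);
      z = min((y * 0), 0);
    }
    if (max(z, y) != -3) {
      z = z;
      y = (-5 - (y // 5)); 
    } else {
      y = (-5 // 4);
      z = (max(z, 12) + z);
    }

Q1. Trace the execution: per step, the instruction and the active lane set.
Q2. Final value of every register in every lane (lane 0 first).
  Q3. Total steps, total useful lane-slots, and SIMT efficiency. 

step 0: eval (z < -4)                {0,1,2,3,4,5,6,7}
step 1: y <- (y - -7)                {0,1,2,3,4,5,6,7}
step 2: z <- min((y * 0), 0)         {0,1,2,3,4,5,6,7}
step 3: eval (max(z, y) != -3)       {0,1,2,3,4,5,6,7}
step 4: z <- z                       {0,1,2,3,4,5,6,7}
step 5: y <- (-5 - (y // 5))         {0,1,2,3,4,5,6,7}

Answer: 6 steps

z: 0,0,0,0,0,0,0,0
y: -7,-7,-7,-7,-7,-7,-7,-7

steps = 6; useful = 48; efficiency = 48/48 = 1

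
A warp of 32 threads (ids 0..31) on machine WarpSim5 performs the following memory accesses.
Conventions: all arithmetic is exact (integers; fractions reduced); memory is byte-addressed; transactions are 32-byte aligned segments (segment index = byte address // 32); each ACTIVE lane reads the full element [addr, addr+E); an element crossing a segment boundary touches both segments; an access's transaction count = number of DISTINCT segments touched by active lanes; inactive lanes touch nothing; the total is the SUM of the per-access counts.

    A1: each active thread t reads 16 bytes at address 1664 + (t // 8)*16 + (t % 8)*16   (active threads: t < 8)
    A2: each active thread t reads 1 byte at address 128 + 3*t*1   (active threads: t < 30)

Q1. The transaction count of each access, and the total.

A1: 4 transactions
A2: 3 transactions

Answer: 4,3; total 7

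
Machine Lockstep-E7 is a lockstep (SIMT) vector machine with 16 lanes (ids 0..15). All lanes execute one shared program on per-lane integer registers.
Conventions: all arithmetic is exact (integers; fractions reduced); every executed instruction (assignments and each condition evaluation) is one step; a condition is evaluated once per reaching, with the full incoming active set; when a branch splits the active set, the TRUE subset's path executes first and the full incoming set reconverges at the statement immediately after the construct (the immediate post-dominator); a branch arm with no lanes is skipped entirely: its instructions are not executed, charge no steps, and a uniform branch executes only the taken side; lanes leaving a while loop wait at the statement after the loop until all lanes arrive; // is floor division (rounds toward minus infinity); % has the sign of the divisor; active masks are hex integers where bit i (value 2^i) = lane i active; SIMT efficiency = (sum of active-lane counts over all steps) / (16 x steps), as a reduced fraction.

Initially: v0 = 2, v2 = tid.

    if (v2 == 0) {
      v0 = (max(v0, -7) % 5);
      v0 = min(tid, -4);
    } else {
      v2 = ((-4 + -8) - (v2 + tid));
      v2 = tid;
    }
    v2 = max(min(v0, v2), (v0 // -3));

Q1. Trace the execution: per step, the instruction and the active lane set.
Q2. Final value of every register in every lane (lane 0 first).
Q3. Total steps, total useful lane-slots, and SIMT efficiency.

step 0: eval (v2 == 0)               0xffff
step 1: v0 <- (max(v0, -7) % 5)      0x0001
step 2: v0 <- min(tid, -4)           0x0001
step 3: v2 <- ((-4 + -8) - (v2 + tid)) 0xfffe
step 4: v2 <- tid                    0xfffe
step 5: v2 <- max(min(v0, v2), (v0 // -3)) 0xffff

Answer: 6 steps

v0: -4,2,2,2,2,2,2,2,2,2,2,2,2,2,2,2
v2: 1,1,2,2,2,2,2,2,2,2,2,2,2,2,2,2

steps = 6; useful = 64; efficiency = 64/96 = 2/3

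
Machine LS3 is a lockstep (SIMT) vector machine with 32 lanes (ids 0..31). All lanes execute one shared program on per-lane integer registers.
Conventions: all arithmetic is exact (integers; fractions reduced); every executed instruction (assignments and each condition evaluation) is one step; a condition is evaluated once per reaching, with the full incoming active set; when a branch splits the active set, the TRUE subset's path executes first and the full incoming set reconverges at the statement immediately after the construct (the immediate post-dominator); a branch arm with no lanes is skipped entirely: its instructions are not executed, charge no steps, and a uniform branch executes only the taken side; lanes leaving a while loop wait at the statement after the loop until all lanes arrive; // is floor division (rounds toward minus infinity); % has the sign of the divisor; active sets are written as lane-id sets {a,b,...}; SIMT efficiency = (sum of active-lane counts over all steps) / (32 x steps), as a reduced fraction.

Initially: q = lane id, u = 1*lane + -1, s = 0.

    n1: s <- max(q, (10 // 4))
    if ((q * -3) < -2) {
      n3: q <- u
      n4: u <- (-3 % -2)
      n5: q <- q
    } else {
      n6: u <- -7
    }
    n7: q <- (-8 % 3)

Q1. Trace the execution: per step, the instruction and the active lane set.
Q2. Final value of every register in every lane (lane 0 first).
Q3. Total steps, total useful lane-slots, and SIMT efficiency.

step 0: s <- max(q, (10 // 4))       {0,1,2,3,4,5,6,7,8,9,10,11,12,13,14,15,16,17,18,19,20,21,22,23,24,25,26,27,28,29,30,31}
step 1: eval ((q * -3) < -2)         {0,1,2,3,4,5,6,7,8,9,10,11,12,13,14,15,16,17,18,19,20,21,22,23,24,25,26,27,28,29,30,31}
step 2: q <- u                       {1,2,3,4,5,6,7,8,9,10,11,12,13,14,15,16,17,18,19,20,21,22,23,24,25,26,27,28,29,30,31}
step 3: u <- (-3 % -2)               {1,2,3,4,5,6,7,8,9,10,11,12,13,14,15,16,17,18,19,20,21,22,23,24,25,26,27,28,29,30,31}
step 4: q <- q                       {1,2,3,4,5,6,7,8,9,10,11,12,13,14,15,16,17,18,19,20,21,22,23,24,25,26,27,28,29,30,31}
step 5: u <- -7                      {0}
step 6: q <- (-8 % 3)                {0,1,2,3,4,5,6,7,8,9,10,11,12,13,14,15,16,17,18,19,20,21,22,23,24,25,26,27,28,29,30,31}

Answer: 7 steps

q: 1,1,1,1,1,1,1,1,1,1,1,1,1,1,1,1,1,1,1,1,1,1,1,1,1,1,1,1,1,1,1,1
u: -7,-1,-1,-1,-1,-1,-1,-1,-1,-1,-1,-1,-1,-1,-1,-1,-1,-1,-1,-1,-1,-1,-1,-1,-1,-1,-1,-1,-1,-1,-1,-1
s: 2,2,2,3,4,5,6,7,8,9,10,11,12,13,14,15,16,17,18,19,20,21,22,23,24,25,26,27,28,29,30,31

steps = 7; useful = 190; efficiency = 190/224 = 95/112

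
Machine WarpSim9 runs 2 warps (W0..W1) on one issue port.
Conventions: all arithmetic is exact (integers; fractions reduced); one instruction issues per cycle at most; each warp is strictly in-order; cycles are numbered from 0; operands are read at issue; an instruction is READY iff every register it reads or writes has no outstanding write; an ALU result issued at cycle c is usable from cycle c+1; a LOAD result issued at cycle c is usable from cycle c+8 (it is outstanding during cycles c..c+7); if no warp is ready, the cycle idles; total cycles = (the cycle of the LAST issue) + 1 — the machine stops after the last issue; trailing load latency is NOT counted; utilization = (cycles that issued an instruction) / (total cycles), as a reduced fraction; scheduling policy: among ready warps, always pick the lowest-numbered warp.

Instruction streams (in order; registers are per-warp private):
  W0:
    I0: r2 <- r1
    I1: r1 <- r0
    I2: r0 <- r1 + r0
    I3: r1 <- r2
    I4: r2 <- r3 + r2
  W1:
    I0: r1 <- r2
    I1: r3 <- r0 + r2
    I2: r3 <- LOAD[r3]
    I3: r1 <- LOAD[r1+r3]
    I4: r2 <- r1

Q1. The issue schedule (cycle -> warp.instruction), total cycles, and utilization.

cycle 0: W0.I0
cycle 1: W0.I1
cycle 2: W0.I2
cycle 3: W0.I3
cycle 4: W0.I4
cycle 5: W1.I0
cycle 6: W1.I1
cycle 7: W1.I2
cycle 8: idle
cycle 9: idle
cycle 10: idle
cycle 11: idle
cycle 12: idle
cycle 13: idle
cycle 14: idle
cycle 15: W1.I3
cycle 16: idle
cycle 17: idle
cycle 18: idle
cycle 19: idle
cycle 20: idle
cycle 21: idle
cycle 22: idle
cycle 23: W1.I4

Answer: 24 cycles, utilization 5/12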